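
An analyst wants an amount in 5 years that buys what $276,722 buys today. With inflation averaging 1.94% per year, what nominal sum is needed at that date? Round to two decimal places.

$304,625.91

Cumulative price-level factor: (1+1.94%)^5 ≈ 1.1008373248.
The nominal amount required is $276,722 scaled up by that factor.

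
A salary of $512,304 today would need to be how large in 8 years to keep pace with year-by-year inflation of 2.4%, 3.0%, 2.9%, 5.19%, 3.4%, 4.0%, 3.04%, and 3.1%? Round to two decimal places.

Cumulative price-level factor: 1.024 × 1.030 × 1.029 × 1.0519 × 1.034 × 1.040 × 1.0304 × 1.031 ≈ 1.3042036298.
The nominal amount required is $512,304 scaled up by that factor.

$668,148.74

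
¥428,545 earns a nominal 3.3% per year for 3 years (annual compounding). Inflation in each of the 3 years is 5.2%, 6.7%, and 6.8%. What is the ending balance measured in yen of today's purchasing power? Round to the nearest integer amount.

Nominal value at maturity: ¥428,545 × (1 + 3.3%)^3 ≈ ¥472,386.
Price-level factor over 3 years: 1.052 × 1.067 × 1.068 = 1.198812912.
Dividing the nominal maturity value by the price-level factor gives the value in today's money.

¥394,045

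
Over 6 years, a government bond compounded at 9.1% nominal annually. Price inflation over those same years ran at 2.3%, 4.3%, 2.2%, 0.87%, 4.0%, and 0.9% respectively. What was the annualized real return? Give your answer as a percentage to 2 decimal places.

6.52%

Cumulative inflation factor: 1.023 × 1.043 × 1.022 × 1.0087 × 1.040 × 1.009 ≈ 1.15424.
Nominal growth factor: 1.68635. Real growth factor = 1.68635 / 1.15424 ≈ 1.46100.
Annualized: 1.46100^(1/6) − 1 ≈ 0.06523.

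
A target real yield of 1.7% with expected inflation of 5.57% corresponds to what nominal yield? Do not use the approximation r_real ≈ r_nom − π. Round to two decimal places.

7.36%

By the Fisher equation, 1 + r_nom = (1 + 1.7%)(1 + 5.57%) = 1.017 × 1.0557 = 1.0736469.
So r_nom = 7.36469%.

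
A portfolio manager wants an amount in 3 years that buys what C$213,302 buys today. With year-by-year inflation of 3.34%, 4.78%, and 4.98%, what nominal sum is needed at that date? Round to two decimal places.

C$242,464.60

Cumulative price-level factor: 1.0334 × 1.0478 × 1.0498 ≈ 1.1367197867.
The nominal amount required is C$213,302 scaled up by that factor.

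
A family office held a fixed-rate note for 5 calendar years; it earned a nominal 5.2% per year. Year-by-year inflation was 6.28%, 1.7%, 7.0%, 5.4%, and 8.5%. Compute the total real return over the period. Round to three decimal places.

-2.579%

Cumulative inflation factor: 1.0628 × 1.017 × 1.070 × 1.054 × 1.085 ≈ 1.32259.
Nominal growth factor: 1.28848. Real growth factor = 1.28848 / 1.32259 ≈ 0.97421.
Total real return ≈ -2.5791%.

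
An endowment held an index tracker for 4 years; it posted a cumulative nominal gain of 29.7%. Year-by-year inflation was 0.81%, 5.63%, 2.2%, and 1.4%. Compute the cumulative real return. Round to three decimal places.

17.533%

Cumulative inflation factor: 1.0081 × 1.0563 × 1.022 × 1.014 ≈ 1.10352.
Nominal growth factor: 1.29700. Real growth factor = 1.29700 / 1.10352 ≈ 1.17533.
Total real return ≈ 17.5331%.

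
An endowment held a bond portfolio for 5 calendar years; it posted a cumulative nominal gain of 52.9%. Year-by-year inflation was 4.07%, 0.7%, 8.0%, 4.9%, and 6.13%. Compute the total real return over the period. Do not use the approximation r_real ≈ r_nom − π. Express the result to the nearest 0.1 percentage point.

Cumulative inflation factor: 1.0407 × 1.007 × 1.080 × 1.049 × 1.0613 ≈ 1.26006.
Nominal growth factor: 1.52900. Real growth factor = 1.52900 / 1.26006 ≈ 1.21343.
Total real return ≈ 21.3431%.

21.3%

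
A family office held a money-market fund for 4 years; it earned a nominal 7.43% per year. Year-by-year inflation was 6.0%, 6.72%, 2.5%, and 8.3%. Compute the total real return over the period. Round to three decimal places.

Cumulative inflation factor: 1.060 × 1.0672 × 1.025 × 1.083 ≈ 1.25575.
Nominal growth factor: 1.33199. Real growth factor = 1.33199 / 1.25575 ≈ 1.06071.
Total real return ≈ 6.0714%.

6.071%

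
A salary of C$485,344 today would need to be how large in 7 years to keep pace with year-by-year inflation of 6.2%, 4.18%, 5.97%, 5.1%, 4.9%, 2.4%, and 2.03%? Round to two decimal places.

C$655,462.00

Cumulative price-level factor: 1.062 × 1.0418 × 1.0597 × 1.051 × 1.049 × 1.024 × 1.0203 ≈ 1.3505101473.
Multiplying C$485,344 by the price-level factor gives the future nominal sum.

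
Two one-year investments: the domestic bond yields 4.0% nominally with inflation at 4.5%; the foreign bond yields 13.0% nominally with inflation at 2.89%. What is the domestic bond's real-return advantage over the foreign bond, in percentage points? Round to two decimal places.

-10.30

The domestic bond real return: 1.040/1.045 − 1 = -0.478%.
The foreign bond real return: 1.130/1.0289 − 1 = 9.826%.
Difference: -0.478 − 9.826 = -10.304 pp.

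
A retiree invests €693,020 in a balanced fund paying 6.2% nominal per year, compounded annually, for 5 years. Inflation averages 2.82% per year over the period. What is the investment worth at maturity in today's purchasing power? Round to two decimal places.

Nominal value at maturity: €693,020 × (1 + 6.2%)^5 ≈ €936,199.39.
Price-level factor over 5 years: (1 + 2.82%)^5 ≈ 1.1491798375.
Dividing the nominal maturity value by the price-level factor gives the value in today's money.

€814,667.43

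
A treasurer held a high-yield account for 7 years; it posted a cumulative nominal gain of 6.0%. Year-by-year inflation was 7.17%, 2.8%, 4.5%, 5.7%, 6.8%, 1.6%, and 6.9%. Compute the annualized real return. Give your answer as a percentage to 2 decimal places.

-4.01%

Cumulative inflation factor: 1.0717 × 1.028 × 1.045 × 1.057 × 1.068 × 1.016 × 1.069 ≈ 1.41156.
Nominal growth factor: 1.06000. Real growth factor = 1.06000 / 1.41156 ≈ 0.75094.
Annualized: 0.75094^(1/7) − 1 ≈ -0.04009.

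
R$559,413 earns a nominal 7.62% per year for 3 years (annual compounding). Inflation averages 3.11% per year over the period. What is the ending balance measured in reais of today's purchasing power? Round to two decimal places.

Nominal value at maturity: R$559,413 × (1 + 7.62%)^3 ≈ R$697,286.92.
Price-level factor over 3 years: (1 + 3.11%)^3 ≈ 1.0962317102.
Dividing the nominal maturity value by the price-level factor gives the value in today's money.

R$636,076.22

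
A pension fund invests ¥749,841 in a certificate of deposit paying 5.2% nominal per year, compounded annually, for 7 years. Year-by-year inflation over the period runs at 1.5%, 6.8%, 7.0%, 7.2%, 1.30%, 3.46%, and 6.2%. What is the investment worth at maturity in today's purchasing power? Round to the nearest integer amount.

Nominal value at maturity: ¥749,841 × (1 + 5.2%)^7 ≈ ¥1,069,250.
Price-level factor over 7 years: 1.015 × 1.068 × 1.070 × 1.072 × 1.0130 × 1.0346 × 1.062 ≈ 1.3839560360.
The maturity value deflated by that factor is the answer in today's purchasing power.

¥772,604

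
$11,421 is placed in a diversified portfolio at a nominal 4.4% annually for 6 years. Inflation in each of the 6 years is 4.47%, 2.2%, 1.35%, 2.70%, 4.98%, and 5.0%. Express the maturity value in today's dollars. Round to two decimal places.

$12,071.87

Nominal value at maturity: $11,421 × (1 + 4.4%)^6 ≈ $14,787.92.
Price-level factor over 6 years: 1.0447 × 1.022 × 1.0135 × 1.0270 × 1.0498 × 1.050 ≈ 1.2249900316.
The maturity value deflated by that factor is the answer in today's purchasing power.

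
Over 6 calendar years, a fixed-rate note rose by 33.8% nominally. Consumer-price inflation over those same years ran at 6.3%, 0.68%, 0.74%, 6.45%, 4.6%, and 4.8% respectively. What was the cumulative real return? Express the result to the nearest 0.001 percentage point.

6.350%

Cumulative inflation factor: 1.063 × 1.0068 × 1.0074 × 1.0645 × 1.046 × 1.048 ≈ 1.25811.
Nominal growth factor: 1.33800. Real growth factor = 1.33800 / 1.25811 ≈ 1.06350.
Total real return ≈ 6.3504%.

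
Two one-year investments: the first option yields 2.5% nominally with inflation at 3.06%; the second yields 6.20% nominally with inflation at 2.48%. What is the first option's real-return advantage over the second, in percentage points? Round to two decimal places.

-4.17

The first option real return: 1.025/1.0306 − 1 = -0.543%.
The second real return: 1.0620/1.0248 − 1 = 3.630%.
Difference: -0.543 − 3.630 = -4.173 pp.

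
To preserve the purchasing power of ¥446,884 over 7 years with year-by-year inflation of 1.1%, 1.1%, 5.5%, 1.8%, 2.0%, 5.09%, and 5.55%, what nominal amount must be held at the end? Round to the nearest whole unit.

¥555,031

Cumulative price-level factor: 1.011 × 1.011 × 1.055 × 1.018 × 1.020 × 1.0509 × 1.0555 ≈ 1.2420021575.
The nominal amount required is ¥446,884 scaled up by that factor.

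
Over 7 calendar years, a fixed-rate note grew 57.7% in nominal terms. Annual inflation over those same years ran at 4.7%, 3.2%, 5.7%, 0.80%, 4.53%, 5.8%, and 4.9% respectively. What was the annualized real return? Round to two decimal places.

2.40%

Cumulative inflation factor: 1.047 × 1.032 × 1.057 × 1.0080 × 1.0453 × 1.058 × 1.049 ≈ 1.33556.
Nominal growth factor: 1.57700. Real growth factor = 1.57700 / 1.33556 ≈ 1.18078.
Annualized: 1.18078^(1/7) − 1 ≈ 0.02402.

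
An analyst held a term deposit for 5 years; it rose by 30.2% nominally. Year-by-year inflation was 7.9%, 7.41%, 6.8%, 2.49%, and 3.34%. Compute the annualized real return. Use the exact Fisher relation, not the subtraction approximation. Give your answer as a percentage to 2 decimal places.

Cumulative inflation factor: 1.079 × 1.0741 × 1.068 × 1.0249 × 1.0334 ≈ 1.31095.
Nominal growth factor: 1.30200. Real growth factor = 1.30200 / 1.31095 ≈ 0.99317.
Annualized: 0.99317^(1/5) − 1 ≈ -0.00137.

-0.14%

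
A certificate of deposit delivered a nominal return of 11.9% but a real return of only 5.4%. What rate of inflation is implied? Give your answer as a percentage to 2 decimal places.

6.17%

From (1+r_nom) = (1+r_real)(1+π), we get 1+π = (1 + 11.9%)/(1 + 5.4%) = 1.119/1.054 ≈ 1.06167.
So π ≈ 6.1670%.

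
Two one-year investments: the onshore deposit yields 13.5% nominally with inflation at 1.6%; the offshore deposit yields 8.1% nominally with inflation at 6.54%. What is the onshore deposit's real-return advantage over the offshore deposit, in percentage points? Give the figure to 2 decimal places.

The onshore deposit real return: 1.135/1.016 − 1 = 11.713%.
The offshore deposit real return: 1.081/1.0654 − 1 = 1.464%.
Difference: 11.713 − 1.464 = 10.249 pp.

10.25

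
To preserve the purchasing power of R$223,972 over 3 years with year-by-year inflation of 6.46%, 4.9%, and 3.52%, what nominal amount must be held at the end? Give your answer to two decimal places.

Cumulative price-level factor: 1.0646 × 1.049 × 1.0352 ≈ 1.1560755421.
The nominal amount required is R$223,972 scaled up by that factor.

R$258,928.55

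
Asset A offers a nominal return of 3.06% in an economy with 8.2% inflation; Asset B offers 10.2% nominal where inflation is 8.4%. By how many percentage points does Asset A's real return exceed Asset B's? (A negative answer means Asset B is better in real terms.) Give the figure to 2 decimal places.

-6.41

Asset A real return: 1.0306/1.082 − 1 = -4.750%.
Asset B real return: 1.102/1.084 − 1 = 1.661%.
Difference: -4.750 − 1.661 = -6.411 pp.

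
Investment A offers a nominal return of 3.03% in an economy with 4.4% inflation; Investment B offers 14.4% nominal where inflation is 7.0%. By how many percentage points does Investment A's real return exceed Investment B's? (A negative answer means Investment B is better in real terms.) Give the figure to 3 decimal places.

Investment A real return: 1.0303/1.044 − 1 = -1.3123%.
Investment B real return: 1.144/1.070 − 1 = 6.9159%.
Difference: -1.3123 − 6.9159 = -8.2282 pp.

-8.228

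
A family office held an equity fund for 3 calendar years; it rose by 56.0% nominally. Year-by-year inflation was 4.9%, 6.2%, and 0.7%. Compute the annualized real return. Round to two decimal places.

11.62%

Cumulative inflation factor: 1.049 × 1.062 × 1.007 ≈ 1.12184.
Nominal growth factor: 1.56000. Real growth factor = 1.56000 / 1.12184 ≈ 1.39058.
Annualized: 1.39058^(1/3) − 1 ≈ 0.11617.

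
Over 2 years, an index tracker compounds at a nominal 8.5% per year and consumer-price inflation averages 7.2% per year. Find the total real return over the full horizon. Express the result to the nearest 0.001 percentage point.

2.440%

The annual real rate is (1+8.5%)/(1+7.2%) − 1 = 1.2127%.
Compounded over 2 years: (1 + 0.012127)^2 − 1 ≈ 0.02440.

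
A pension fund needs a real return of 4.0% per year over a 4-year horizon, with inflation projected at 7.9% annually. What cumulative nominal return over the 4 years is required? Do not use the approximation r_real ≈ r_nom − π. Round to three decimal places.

Required annual nominal rate: (1+4.0%)(1+7.9%) − 1 = 12.216%.
Cumulative over 4 years: (1 + 0.12216)^4 − 1 ≈ 0.58569.

58.569%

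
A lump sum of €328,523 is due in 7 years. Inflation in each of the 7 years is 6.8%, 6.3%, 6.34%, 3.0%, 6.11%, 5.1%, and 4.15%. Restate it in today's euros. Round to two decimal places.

€227,462.12

Price-level factor over 7 years: 1.068 × 1.063 × 1.0634 × 1.030 × 1.0611 × 1.051 × 1.0415 ≈ 1.4442976438.
Purchasing power today: €328,523 divided by that factor.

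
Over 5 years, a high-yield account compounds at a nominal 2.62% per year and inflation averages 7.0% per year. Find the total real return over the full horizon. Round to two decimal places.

The annual real rate is (1+2.62%)/(1+7.0%) − 1 = -4.0935%.
Compounded over 5 years: (1 + -0.040935)^5 − 1 ≈ -0.18859.

-18.86%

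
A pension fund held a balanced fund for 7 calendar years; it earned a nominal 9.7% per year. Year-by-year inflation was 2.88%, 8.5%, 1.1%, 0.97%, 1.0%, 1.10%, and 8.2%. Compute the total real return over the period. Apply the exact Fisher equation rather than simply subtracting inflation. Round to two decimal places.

51.86%

Cumulative inflation factor: 1.0288 × 1.085 × 1.011 × 1.0097 × 1.010 × 1.0110 × 1.082 ≈ 1.25894.
Nominal growth factor: 1.91182. Real growth factor = 1.91182 / 1.25894 ≈ 1.51860.
Total real return ≈ 51.8597%.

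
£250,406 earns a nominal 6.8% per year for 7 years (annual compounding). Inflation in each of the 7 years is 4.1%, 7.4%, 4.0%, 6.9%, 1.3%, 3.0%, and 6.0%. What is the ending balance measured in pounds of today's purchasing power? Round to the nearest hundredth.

£288,685.46

Nominal value at maturity: £250,406 × (1 + 6.8%)^7 ≈ £396,865.64.
Price-level factor over 7 years: 1.041 × 1.074 × 1.040 × 1.069 × 1.013 × 1.030 × 1.060 ≈ 1.3747337370.
The maturity value deflated by that factor is the answer in today's purchasing power.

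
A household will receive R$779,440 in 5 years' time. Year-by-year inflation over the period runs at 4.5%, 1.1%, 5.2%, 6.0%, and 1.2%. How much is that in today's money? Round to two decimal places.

Price-level factor over 5 years: 1.045 × 1.011 × 1.052 × 1.060 × 1.012 ≈ 1.1922561289.
Purchasing power today: R$779,440 divided by that factor.

R$653,752.14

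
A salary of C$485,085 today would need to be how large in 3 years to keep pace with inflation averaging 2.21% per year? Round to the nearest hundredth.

Cumulative price-level factor: (1+2.21%)^3 ≈ 1.0677760239.
The nominal amount required is C$485,085 scaled up by that factor.

C$517,962.13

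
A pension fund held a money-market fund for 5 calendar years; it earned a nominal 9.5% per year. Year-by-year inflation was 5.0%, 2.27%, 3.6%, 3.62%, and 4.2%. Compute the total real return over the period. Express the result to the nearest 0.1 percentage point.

Cumulative inflation factor: 1.050 × 1.0227 × 1.036 × 1.0362 × 1.042 ≈ 1.20118.
Nominal growth factor: 1.57424. Real growth factor = 1.57424 / 1.20118 ≈ 1.31058.
Total real return ≈ 31.0575%.

31.1%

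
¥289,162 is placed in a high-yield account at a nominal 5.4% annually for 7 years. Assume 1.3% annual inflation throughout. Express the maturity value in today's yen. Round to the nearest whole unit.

Nominal value at maturity: ¥289,162 × (1 + 5.4%)^7 ≈ ¥417,855.
Price-level factor over 7 years: (1 + 1.3%)^7 ≈ 1.0946269025.
The maturity value deflated by that factor is the answer in today's purchasing power.

¥381,733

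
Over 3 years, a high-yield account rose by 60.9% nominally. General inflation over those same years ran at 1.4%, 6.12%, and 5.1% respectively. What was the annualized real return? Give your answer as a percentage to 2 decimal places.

Cumulative inflation factor: 1.014 × 1.0612 × 1.051 ≈ 1.13094.
Nominal growth factor: 1.60900. Real growth factor = 1.60900 / 1.13094 ≈ 1.42272.
Annualized: 1.42272^(1/3) − 1 ≈ 0.12471.

12.47%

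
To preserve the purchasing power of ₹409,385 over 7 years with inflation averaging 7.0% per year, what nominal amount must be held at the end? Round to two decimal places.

₹657,382.85

Cumulative price-level factor: (1+7.0%)^7 ≈ 1.6057814765.
Multiplying ₹409,385 by the price-level factor gives the future nominal sum.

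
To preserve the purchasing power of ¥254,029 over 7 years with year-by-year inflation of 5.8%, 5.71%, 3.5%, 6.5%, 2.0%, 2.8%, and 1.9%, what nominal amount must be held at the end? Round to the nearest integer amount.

Cumulative price-level factor: 1.058 × 1.0571 × 1.035 × 1.065 × 1.020 × 1.028 × 1.019 ≈ 1.3172225851.
Multiplying ¥254,029 by the price-level factor gives the future nominal sum.

¥334,613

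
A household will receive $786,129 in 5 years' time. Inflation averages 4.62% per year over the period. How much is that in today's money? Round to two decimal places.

Price-level factor over 5 years: (1 + 4.62%)^5 ≈ 1.2533535009.
Purchasing power today: $786,129 divided by that factor.

$627,220.49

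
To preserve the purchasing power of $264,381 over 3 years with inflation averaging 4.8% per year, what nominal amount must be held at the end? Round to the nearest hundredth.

$304,308.50

Cumulative price-level factor: (1+4.8%)^3 = 1.151022592.
Multiplying $264,381 by the price-level factor gives the future nominal sum.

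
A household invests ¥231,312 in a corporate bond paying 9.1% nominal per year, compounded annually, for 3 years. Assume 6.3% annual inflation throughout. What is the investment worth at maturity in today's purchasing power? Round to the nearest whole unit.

¥250,076

Nominal value at maturity: ¥231,312 × (1 + 9.1%)^3 ≈ ¥300,381.
Price-level factor over 3 years: (1 + 6.3%)^3 = 1.201157047.
Dividing the nominal maturity value by the price-level factor gives the value in today's money.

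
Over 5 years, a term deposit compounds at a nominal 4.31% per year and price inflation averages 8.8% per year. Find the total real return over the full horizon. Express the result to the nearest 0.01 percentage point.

The annual real rate is (1+4.31%)/(1+8.8%) − 1 = -4.1268%.
Compounded over 5 years: (1 + -0.041268)^5 − 1 ≈ -0.19000.

-19.00%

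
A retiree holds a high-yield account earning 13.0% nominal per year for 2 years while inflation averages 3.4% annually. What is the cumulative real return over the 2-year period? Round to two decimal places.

19.43%

The annual real rate is (1+13.0%)/(1+3.4%) − 1 = 9.2843%.
Compounded over 2 years: (1 + 0.092843)^2 − 1 ≈ 0.19431.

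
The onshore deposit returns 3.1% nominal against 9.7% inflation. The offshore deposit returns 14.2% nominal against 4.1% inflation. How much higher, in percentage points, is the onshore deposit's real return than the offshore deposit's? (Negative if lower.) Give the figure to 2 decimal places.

The onshore deposit real return: 1.031/1.097 − 1 = -6.016%.
The offshore deposit real return: 1.142/1.041 − 1 = 9.702%.
Difference: -6.016 − 9.702 = -15.718 pp.

-15.72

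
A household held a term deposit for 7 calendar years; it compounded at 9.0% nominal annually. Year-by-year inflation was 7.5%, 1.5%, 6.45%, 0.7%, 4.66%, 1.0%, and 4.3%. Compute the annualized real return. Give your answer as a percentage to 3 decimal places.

5.111%

Cumulative inflation factor: 1.075 × 1.015 × 1.0645 × 1.007 × 1.0466 × 1.010 × 1.043 ≈ 1.28954.
Nominal growth factor: 1.82804. Real growth factor = 1.82804 / 1.28954 ≈ 1.41759.
Annualized: 1.41759^(1/7) − 1 ≈ 0.05111.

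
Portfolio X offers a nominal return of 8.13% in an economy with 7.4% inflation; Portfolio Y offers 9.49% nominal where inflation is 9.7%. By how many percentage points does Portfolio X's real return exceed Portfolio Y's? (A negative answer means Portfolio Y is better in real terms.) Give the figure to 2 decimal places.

Portfolio X real return: 1.0813/1.074 − 1 = 0.680%.
Portfolio Y real return: 1.0949/1.097 − 1 = -0.191%.
Difference: 0.680 − (-0.191) = 0.871 pp.

0.87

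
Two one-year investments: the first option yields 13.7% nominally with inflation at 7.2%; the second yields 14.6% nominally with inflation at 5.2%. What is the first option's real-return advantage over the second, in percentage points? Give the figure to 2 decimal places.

-2.87

The first option real return: 1.137/1.072 − 1 = 6.063%.
The second real return: 1.146/1.052 − 1 = 8.935%.
Difference: 6.063 − 8.935 = -2.872 pp.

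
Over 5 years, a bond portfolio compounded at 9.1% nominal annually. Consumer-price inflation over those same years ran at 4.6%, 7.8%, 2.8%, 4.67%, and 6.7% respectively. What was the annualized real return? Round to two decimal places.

3.61%

Cumulative inflation factor: 1.046 × 1.078 × 1.028 × 1.0467 × 1.067 ≈ 1.29458.
Nominal growth factor: 1.54569. Real growth factor = 1.54569 / 1.29458 ≈ 1.19397.
Annualized: 1.19397^(1/5) − 1 ≈ 0.03609.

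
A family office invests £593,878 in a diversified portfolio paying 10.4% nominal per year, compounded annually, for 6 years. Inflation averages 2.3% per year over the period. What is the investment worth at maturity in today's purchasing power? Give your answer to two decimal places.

£938,118.88

Nominal value at maturity: £593,878 × (1 + 10.4%)^6 ≈ £1,075,255.51.
Price-level factor over 6 years: (1 + 2.3%)^6 ≈ 1.1461825764.
The maturity value deflated by that factor is the answer in today's purchasing power.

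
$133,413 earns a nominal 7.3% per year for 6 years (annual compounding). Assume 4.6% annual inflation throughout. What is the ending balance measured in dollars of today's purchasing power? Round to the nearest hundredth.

Nominal value at maturity: $133,413 × (1 + 7.3%)^6 ≈ $203,608.77.
Price-level factor over 6 years: (1 + 4.6%)^6 ≈ 1.3097551271.
The maturity value deflated by that factor is the answer in today's purchasing power.

$155,455.60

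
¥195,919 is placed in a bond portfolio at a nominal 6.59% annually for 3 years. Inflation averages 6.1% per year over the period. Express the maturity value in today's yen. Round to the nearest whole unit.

¥198,646

Nominal value at maturity: ¥195,919 × (1 + 6.59%)^3 ≈ ¥237,261.
Price-level factor over 3 years: (1 + 6.1%)^3 = 1.194389981.
Dividing the nominal maturity value by the price-level factor gives the value in today's money.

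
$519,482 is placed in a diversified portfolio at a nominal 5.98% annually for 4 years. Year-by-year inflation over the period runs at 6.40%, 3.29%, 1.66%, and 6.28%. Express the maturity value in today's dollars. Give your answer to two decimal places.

$551,905.36

Nominal value at maturity: $519,482 × (1 + 5.98%)^4 ≈ $655,339.23.
Price-level factor over 4 years: 1.0640 × 1.0329 × 1.0166 × 1.0628 ≈ 1.1874123360.
Dividing the nominal maturity value by the price-level factor gives the value in today's money.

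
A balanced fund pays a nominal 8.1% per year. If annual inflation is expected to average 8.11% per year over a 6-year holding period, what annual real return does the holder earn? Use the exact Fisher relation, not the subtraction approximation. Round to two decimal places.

-0.01%

With constant rates the annual real return is the same each year: (1+8.1%)/(1+8.11%) − 1 = -0.00009.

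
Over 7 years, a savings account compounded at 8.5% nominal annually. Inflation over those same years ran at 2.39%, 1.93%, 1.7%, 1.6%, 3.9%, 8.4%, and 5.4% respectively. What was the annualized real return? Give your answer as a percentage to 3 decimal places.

Cumulative inflation factor: 1.0239 × 1.0193 × 1.017 × 1.016 × 1.039 × 1.084 × 1.054 ≈ 1.28015.
Nominal growth factor: 1.77014. Real growth factor = 1.77014 / 1.28015 ≈ 1.38277.
Annualized: 1.38277^(1/7) − 1 ≈ 0.04739.

4.739%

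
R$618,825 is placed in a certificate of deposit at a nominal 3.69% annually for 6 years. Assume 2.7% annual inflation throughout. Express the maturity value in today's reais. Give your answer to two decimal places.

Nominal value at maturity: R$618,825 × (1 + 3.69%)^6 ≈ R$769,111.13.
Price-level factor over 6 years: (1 + 2.7%)^6 ≈ 1.1733367181.
The maturity value deflated by that factor is the answer in today's purchasing power.

R$655,490.55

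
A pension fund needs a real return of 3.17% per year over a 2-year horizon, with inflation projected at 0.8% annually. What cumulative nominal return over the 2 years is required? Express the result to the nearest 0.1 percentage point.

8.2%

Required annual nominal rate: (1+3.17%)(1+0.8%) − 1 = 3.99536%.
Cumulative over 2 years: (1 + 0.0399536)^2 − 1 ≈ 0.08150.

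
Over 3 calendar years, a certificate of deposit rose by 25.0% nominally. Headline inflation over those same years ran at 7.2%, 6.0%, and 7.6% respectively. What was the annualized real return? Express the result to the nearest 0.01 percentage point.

Cumulative inflation factor: 1.072 × 1.060 × 1.076 ≈ 1.22268.
Nominal growth factor: 1.25000. Real growth factor = 1.25000 / 1.22268 ≈ 1.02234.
Annualized: 1.02234^(1/3) − 1 ≈ 0.00739.

0.74%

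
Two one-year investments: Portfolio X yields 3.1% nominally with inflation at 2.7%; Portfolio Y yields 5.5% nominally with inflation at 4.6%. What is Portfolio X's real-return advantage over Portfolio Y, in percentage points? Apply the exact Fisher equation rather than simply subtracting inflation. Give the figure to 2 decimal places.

-0.47

Portfolio X real return: 1.031/1.027 − 1 = 0.389%.
Portfolio Y real return: 1.055/1.046 − 1 = 0.860%.
Difference: 0.389 − 0.860 = -0.471 pp.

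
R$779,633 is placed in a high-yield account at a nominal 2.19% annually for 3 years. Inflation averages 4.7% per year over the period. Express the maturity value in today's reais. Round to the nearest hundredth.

Nominal value at maturity: R$779,633 × (1 + 2.19%)^3 ≈ R$831,984.84.
Price-level factor over 3 years: (1 + 4.7%)^3 = 1.147730823.
The maturity value deflated by that factor is the answer in today's purchasing power.

R$724,895.44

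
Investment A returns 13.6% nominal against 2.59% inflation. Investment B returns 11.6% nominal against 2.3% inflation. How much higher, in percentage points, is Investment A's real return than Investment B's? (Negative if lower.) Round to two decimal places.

Investment A real return: 1.136/1.0259 − 1 = 10.732%.
Investment B real return: 1.116/1.023 − 1 = 9.091%.
Difference: 10.732 − 9.091 = 1.641 pp.

1.64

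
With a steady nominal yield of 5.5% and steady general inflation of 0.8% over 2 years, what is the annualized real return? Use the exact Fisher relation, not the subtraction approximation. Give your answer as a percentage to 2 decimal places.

With constant rates the annual real return is the same each year: (1+5.5%)/(1+0.8%) − 1 = 0.04663.

4.66%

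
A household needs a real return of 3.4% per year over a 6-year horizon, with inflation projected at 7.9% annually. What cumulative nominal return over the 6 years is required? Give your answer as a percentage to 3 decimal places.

Required annual nominal rate: (1+3.4%)(1+7.9%) − 1 = 11.5686%.
Cumulative over 6 years: (1 + 0.115686)^6 − 1 ≈ 0.92864.

92.864%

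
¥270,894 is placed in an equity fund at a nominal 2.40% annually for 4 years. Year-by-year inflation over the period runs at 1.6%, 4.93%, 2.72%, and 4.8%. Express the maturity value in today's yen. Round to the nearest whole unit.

Nominal value at maturity: ¥270,894 × (1 + 2.40%)^4 ≈ ¥297,851.
Price-level factor over 4 years: 1.016 × 1.0493 × 1.0272 × 1.048 ≈ 1.1476505633.
Dividing the nominal maturity value by the price-level factor gives the value in today's money.

¥259,531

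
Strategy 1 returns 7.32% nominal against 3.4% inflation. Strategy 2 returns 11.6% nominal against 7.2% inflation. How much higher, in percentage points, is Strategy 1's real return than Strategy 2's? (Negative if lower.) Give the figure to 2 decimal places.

-0.31

Strategy 1 real return: 1.0732/1.034 − 1 = 3.791%.
Strategy 2 real return: 1.116/1.072 − 1 = 4.104%.
Difference: 3.791 − 4.104 = -0.313 pp.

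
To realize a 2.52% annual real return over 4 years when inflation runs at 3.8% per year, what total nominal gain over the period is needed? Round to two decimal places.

28.24%

Required annual nominal rate: (1+2.52%)(1+3.8%) − 1 = 6.41576%.
Cumulative over 4 years: (1 + 0.0641576)^4 − 1 ≈ 0.28240.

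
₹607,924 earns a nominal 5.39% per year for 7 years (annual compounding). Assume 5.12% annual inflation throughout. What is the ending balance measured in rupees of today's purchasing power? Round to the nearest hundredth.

Nominal value at maturity: ₹607,924 × (1 + 5.39%)^7 ≈ ₹877,900.14.
Price-level factor over 7 years: (1 + 5.12%)^7 ≈ 1.4183958944.
The maturity value deflated by that factor is the answer in today's purchasing power.

₹618,938.72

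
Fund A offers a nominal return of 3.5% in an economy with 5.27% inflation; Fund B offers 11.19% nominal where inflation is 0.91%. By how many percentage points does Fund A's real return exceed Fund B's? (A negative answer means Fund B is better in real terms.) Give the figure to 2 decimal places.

-11.87

Fund A real return: 1.035/1.0527 − 1 = -1.681%.
Fund B real return: 1.1119/1.0091 − 1 = 10.187%.
Difference: -1.681 − 10.187 = -11.868 pp.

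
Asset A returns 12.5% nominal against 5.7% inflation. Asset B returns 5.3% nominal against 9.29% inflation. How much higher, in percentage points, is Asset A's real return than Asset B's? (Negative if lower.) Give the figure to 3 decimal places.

10.084

Asset A real return: 1.125/1.057 − 1 = 6.4333%.
Asset B real return: 1.053/1.0929 − 1 = -3.6508%.
Difference: 6.4333 − (-3.6508) = 10.0841 pp.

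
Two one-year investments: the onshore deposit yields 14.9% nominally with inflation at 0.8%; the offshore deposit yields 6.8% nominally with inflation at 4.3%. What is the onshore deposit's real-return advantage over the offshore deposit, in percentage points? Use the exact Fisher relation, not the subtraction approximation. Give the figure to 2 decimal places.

11.59

The onshore deposit real return: 1.149/1.008 − 1 = 13.988%.
The offshore deposit real return: 1.068/1.043 − 1 = 2.397%.
Difference: 13.988 − 2.397 = 11.591 pp.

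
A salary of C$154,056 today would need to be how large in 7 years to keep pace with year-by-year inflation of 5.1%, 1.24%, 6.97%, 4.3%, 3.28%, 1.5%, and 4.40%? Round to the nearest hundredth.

C$200,153.20

Cumulative price-level factor: 1.051 × 1.0124 × 1.0697 × 1.043 × 1.0328 × 1.015 × 1.0440 ≈ 1.2992236782.
Multiplying C$154,056 by the price-level factor gives the future nominal sum.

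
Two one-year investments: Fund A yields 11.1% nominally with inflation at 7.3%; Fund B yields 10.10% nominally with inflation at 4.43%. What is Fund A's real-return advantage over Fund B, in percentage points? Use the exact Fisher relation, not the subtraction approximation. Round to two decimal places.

Fund A real return: 1.111/1.073 − 1 = 3.541%.
Fund B real return: 1.1010/1.0443 − 1 = 5.429%.
Difference: 3.541 − 5.429 = -1.888 pp.

-1.89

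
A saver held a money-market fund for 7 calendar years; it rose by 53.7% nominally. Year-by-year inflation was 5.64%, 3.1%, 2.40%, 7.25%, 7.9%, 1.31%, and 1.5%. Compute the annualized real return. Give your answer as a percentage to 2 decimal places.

Cumulative inflation factor: 1.0564 × 1.031 × 1.0240 × 1.0725 × 1.079 × 1.0131 × 1.015 ≈ 1.32716.
Nominal growth factor: 1.53700. Real growth factor = 1.53700 / 1.32716 ≈ 1.15811.
Annualized: 1.15811^(1/7) − 1 ≈ 0.02119.

2.12%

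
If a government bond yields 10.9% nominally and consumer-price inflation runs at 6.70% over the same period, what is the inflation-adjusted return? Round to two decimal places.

Real return via the Fisher equation: (1 + 10.9%)/(1 + 6.70%) − 1 = 1.109/1.0670 − 1 ≈ 0.03936.

3.94%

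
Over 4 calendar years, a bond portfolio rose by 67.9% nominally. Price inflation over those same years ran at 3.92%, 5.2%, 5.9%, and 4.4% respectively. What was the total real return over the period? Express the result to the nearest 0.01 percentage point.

38.91%

Cumulative inflation factor: 1.0392 × 1.052 × 1.059 × 1.044 ≈ 1.20868.
Nominal growth factor: 1.67900. Real growth factor = 1.67900 / 1.20868 ≈ 1.38912.
Total real return ≈ 38.9119%.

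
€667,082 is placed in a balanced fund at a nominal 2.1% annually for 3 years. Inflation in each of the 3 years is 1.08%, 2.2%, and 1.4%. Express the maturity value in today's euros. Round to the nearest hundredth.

Nominal value at maturity: €667,082 × (1 + 2.1%)^3 ≈ €709,996.89.
Price-level factor over 3 years: 1.0108 × 1.022 × 1.014 = 1.0475001264.
The maturity value deflated by that factor is the answer in today's purchasing power.

€677,801.25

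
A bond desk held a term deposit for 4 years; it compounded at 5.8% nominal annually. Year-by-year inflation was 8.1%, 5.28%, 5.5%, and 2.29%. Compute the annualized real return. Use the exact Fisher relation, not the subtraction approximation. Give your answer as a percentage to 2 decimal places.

Cumulative inflation factor: 1.081 × 1.0528 × 1.055 × 1.0229 ≈ 1.22817.
Nominal growth factor: 1.25298. Real growth factor = 1.25298 / 1.22817 ≈ 1.02020.
Annualized: 1.02020^(1/4) − 1 ≈ 0.00501.

0.50%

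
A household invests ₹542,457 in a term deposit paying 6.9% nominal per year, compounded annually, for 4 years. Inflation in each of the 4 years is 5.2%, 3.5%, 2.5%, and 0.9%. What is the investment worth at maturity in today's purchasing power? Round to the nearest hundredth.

₹629,078.75

Nominal value at maturity: ₹542,457 × (1 + 6.9%)^4 ≈ ₹708,396.06.
Price-level factor over 4 years: 1.052 × 1.035 × 1.025 × 1.009 = 1.1260848645.
Dividing the nominal maturity value by the price-level factor gives the value in today's money.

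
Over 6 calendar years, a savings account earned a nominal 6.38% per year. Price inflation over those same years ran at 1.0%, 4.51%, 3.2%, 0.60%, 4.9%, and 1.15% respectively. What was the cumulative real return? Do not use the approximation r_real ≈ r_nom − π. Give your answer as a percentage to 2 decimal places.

Cumulative inflation factor: 1.010 × 1.0451 × 1.032 × 1.0060 × 1.049 × 1.0115 ≈ 1.16278.
Nominal growth factor: 1.44931. Real growth factor = 1.44931 / 1.16278 ≈ 1.24641.
Total real return ≈ 24.6412%.

24.64%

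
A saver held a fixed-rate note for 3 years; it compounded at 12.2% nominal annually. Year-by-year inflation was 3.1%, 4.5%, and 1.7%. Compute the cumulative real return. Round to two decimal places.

28.91%

Cumulative inflation factor: 1.031 × 1.045 × 1.017 ≈ 1.09571.
Nominal growth factor: 1.41247. Real growth factor = 1.41247 / 1.09571 ≈ 1.28909.
Total real return ≈ 28.9088%.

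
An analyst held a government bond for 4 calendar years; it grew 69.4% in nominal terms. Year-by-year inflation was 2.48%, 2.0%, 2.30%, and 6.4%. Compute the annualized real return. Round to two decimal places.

10.46%

Cumulative inflation factor: 1.0248 × 1.020 × 1.0230 × 1.064 ≈ 1.13778.
Nominal growth factor: 1.69400. Real growth factor = 1.69400 / 1.13778 ≈ 1.48887.
Annualized: 1.48887^(1/4) − 1 ≈ 0.10462.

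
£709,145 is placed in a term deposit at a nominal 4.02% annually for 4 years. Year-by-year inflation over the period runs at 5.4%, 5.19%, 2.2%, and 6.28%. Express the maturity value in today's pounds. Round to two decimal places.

£689,421.68

Nominal value at maturity: £709,145 × (1 + 4.02%)^4 ≈ £830,237.69.
Price-level factor over 4 years: 1.054 × 1.0519 × 1.022 × 1.0628 ≈ 1.2042523640.
Dividing the nominal maturity value by the price-level factor gives the value in today's money.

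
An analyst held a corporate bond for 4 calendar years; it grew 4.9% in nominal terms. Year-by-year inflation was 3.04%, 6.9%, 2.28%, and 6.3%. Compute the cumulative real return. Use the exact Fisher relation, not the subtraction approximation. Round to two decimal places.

Cumulative inflation factor: 1.0304 × 1.069 × 1.0228 × 1.063 ≈ 1.19759.
Nominal growth factor: 1.04900. Real growth factor = 1.04900 / 1.19759 ≈ 0.87593.
Total real return ≈ -12.4073%.

-12.41%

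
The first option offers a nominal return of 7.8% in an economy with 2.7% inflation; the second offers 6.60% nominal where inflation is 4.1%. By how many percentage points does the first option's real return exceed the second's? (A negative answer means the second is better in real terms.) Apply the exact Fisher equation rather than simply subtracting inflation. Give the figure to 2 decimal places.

2.56

The first option real return: 1.078/1.027 − 1 = 4.966%.
The second real return: 1.0660/1.041 − 1 = 2.402%.
Difference: 4.966 − 2.402 = 2.564 pp.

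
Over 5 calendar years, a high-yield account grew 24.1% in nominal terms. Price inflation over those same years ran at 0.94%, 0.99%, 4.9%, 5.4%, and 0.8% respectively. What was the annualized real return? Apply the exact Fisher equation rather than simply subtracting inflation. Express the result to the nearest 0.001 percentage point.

Cumulative inflation factor: 1.0094 × 1.0099 × 1.049 × 1.054 × 1.008 ≈ 1.13610.
Nominal growth factor: 1.24100. Real growth factor = 1.24100 / 1.13610 ≈ 1.09233.
Annualized: 1.09233^(1/5) − 1 ≈ 0.01782.

1.782%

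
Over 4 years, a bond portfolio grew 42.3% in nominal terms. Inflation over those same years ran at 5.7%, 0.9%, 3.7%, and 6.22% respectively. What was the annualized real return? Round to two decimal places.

4.91%

Cumulative inflation factor: 1.057 × 1.009 × 1.037 × 1.0622 ≈ 1.17477.
Nominal growth factor: 1.42300. Real growth factor = 1.42300 / 1.17477 ≈ 1.21131.
Annualized: 1.21131^(1/4) − 1 ≈ 0.04909.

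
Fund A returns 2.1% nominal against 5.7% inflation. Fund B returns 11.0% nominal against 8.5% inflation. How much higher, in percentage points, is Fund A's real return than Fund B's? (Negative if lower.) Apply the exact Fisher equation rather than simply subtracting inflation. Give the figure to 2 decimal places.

Fund A real return: 1.021/1.057 − 1 = -3.406%.
Fund B real return: 1.110/1.085 − 1 = 2.304%.
Difference: -3.406 − 2.304 = -5.710 pp.

-5.71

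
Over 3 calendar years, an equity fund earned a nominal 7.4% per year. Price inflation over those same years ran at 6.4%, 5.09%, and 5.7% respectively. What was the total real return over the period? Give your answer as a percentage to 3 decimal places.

4.818%

Cumulative inflation factor: 1.064 × 1.0509 × 1.057 ≈ 1.18189.
Nominal growth factor: 1.23883. Real growth factor = 1.23883 / 1.18189 ≈ 1.04818.
Total real return ≈ 4.8178%.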